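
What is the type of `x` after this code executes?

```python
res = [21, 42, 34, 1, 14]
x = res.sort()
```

list.sort() returns None (sorts in place)

NoneType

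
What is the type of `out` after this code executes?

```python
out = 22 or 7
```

'or' returns the first truthy value (22, which is int)

int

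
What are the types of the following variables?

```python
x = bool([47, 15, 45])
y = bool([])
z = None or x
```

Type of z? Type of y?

None or <bool> returns the bool; bool() returns bool

bool, bool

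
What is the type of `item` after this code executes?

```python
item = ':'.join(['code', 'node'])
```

str.join() returns str

str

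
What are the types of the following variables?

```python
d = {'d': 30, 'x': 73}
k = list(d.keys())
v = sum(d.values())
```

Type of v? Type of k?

sum of int values returns int; list(...) returns list

int, list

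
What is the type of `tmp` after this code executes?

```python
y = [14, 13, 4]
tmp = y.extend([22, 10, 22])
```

list.extend() returns None

NoneType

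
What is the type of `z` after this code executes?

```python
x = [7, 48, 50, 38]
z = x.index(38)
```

list.index() returns int

int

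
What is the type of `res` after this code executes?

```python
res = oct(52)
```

oct() returns str representation

str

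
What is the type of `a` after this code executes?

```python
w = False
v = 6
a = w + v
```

bool + int returns int (False is 0, so 0 + 6 = 6)

int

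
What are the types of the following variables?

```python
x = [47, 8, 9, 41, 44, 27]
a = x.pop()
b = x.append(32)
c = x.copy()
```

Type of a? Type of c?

list.pop() returns the element (int); list.copy() returns list

int, list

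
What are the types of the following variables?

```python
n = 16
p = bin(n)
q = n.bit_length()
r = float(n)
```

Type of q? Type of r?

int.bit_length() returns int; float() returns float

int, float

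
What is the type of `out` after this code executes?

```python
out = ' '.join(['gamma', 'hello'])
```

str.join() returns str

str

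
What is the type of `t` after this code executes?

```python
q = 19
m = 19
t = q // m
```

int // int returns int (19 // 19 = 1)

int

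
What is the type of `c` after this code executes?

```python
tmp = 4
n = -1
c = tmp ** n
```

int ** negative int returns float

float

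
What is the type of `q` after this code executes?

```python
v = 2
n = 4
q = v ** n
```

int ** positive int returns int (2 ** 4 = 16)

int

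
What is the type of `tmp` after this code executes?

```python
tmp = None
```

None has type NoneType

NoneType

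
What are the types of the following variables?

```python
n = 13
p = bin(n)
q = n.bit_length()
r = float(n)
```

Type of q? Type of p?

int.bit_length() returns int; bin() returns str

int, str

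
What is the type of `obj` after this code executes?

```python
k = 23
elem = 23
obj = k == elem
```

Equality comparison returns bool

bool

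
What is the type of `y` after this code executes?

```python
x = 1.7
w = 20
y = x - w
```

float - int returns float (1.7 - 20 = -18.3)

float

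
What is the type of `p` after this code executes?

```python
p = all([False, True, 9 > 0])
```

all() returns bool

bool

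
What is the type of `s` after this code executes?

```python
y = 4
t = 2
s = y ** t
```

int ** positive int returns int (4 ** 2 = 16)

int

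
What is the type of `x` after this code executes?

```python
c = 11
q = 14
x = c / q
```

int / int always returns float in Python 3 (11 / 14 = 0.785714)

float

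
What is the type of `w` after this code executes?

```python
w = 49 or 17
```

'or' returns the first truthy value (49, which is int)

int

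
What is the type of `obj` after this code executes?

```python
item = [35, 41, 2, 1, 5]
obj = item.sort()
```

list.sort() returns None (sorts in place)

NoneType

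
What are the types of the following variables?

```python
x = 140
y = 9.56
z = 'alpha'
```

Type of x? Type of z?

x is int; z is str

int, str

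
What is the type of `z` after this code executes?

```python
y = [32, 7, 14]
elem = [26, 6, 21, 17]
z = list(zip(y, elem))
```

list(zip(...)) returns a list of tuples

list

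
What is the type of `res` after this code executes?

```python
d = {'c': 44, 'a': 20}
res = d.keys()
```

.keys() returns a dict_keys view object

dict_keys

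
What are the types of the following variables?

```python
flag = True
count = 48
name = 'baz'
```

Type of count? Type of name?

count is int; name is str

int, str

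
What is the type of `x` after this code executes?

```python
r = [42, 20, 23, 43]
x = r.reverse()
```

list.reverse() returns None

NoneType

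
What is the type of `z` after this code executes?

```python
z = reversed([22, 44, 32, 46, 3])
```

reversed() on a list returns a list_reverseiterator

list_reverseiterator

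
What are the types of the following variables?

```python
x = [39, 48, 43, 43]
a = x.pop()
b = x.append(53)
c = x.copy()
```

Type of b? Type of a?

list.append() returns None; list.pop() returns the element (int)

NoneType, int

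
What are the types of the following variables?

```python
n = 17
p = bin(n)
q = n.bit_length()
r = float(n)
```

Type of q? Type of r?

int.bit_length() returns int; float() returns float

int, float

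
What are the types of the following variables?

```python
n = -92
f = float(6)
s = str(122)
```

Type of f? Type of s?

f is float; s is str

float, str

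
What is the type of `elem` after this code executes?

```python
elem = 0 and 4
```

'and' returns the first falsy value (0, which is int)

int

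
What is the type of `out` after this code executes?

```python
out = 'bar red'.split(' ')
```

str.split() returns list

list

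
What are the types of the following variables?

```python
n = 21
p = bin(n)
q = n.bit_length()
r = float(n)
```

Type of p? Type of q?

bin() returns str; int.bit_length() returns int

str, int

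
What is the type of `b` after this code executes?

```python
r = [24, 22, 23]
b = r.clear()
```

list.clear() returns None

NoneType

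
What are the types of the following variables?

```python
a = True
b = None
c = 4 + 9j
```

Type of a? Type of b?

a is bool; b is NoneType

bool, NoneType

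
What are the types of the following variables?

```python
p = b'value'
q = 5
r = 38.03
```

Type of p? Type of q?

p is bytes; q is int

bytes, int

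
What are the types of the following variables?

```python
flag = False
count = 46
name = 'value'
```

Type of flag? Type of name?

flag is bool; name is str

bool, str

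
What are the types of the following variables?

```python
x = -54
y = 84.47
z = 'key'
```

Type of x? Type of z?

x is int; z is str

int, str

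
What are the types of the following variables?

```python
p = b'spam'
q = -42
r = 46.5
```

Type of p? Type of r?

p is bytes; r is float

bytes, float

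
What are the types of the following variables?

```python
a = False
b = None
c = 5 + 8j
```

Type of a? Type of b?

a is bool; b is NoneType

bool, NoneType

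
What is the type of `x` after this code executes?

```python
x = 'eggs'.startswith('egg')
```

str.startswith() returns bool

bool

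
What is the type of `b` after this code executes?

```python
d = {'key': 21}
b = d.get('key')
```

dict.get() returns the value (int) when key is found

int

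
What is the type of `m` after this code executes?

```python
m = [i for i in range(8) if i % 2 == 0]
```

A list comprehension [...] produces a list

list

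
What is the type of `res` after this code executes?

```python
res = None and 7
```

'and' returns first falsy value (None)

NoneType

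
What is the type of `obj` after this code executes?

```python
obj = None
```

None has type NoneType

NoneType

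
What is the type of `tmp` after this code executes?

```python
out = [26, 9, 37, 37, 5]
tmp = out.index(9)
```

list.index() returns int

int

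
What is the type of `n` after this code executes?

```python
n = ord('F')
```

ord() returns int (Unicode code point)

int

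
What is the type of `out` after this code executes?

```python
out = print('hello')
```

print() returns None

NoneType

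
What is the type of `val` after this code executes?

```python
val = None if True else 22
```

Ternary: condition is True, if branch (None) taken → NoneType

NoneType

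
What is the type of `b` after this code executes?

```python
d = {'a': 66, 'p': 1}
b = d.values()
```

.values() returns a dict_values view object

dict_values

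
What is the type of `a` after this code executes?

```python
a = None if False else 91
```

Ternary: condition is False, else branch (91) taken → int

int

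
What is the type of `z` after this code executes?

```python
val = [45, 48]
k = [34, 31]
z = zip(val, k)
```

zip() returns a zip iterator object

zip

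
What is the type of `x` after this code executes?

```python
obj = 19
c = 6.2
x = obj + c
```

int + float returns float (19 + 6.2 = 25.2)

float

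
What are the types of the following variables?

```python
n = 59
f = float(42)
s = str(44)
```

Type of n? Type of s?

n is int; s is str

int, str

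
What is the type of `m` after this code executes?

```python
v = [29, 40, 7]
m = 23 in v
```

'in' operator returns bool

bool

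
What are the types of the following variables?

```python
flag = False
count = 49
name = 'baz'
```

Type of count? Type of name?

count is int; name is str

int, str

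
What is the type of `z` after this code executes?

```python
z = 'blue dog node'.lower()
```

str.lower() returns str

str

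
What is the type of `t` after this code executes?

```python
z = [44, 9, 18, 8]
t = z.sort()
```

list.sort() returns None (sorts in place)

NoneType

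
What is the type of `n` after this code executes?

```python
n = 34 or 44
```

'or' returns the first truthy value (34, which is int)

int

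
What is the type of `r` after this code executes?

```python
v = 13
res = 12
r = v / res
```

int / int always returns float in Python 3 (13 / 12 = 1.08333)

float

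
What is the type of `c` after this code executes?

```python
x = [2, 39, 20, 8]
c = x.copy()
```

list.copy() returns list

list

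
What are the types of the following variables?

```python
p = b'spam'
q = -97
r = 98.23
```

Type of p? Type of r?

p is bytes; r is float

bytes, float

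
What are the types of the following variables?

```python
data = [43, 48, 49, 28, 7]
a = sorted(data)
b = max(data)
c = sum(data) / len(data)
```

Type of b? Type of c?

max of ints returns int; int / int returns float

int, float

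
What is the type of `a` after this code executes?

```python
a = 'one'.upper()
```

str.upper() returns str

str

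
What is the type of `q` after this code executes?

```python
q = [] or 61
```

'or' returns first truthy value (61, which is int)

int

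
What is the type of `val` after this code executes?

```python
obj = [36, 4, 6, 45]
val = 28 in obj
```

'in' operator returns bool

bool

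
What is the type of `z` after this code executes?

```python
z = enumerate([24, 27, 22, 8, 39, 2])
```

enumerate() returns an enumerate iterator object

enumerate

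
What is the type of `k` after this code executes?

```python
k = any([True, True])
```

any() returns bool

bool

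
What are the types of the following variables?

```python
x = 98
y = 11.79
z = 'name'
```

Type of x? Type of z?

x is int; z is str

int, str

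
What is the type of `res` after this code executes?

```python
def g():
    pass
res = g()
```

A function with no return statement returns None

NoneType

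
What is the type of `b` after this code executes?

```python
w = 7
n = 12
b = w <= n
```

Comparison operators return bool

bool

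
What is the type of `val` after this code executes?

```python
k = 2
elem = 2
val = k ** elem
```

int ** positive int returns int (2 ** 2 = 4)

int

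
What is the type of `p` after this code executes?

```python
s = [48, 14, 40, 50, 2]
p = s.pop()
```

list.pop() returns the popped element (int here)

int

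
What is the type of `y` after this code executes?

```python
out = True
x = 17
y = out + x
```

bool + int returns int (True is 1, so 1 + 17 = 18)

int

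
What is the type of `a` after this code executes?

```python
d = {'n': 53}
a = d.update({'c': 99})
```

dict.update() returns None

NoneType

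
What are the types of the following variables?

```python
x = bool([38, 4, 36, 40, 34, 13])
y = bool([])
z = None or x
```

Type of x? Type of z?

bool() returns bool; None or <bool> returns the bool

bool, bool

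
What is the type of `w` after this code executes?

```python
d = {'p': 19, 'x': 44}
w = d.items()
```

dict.items() returns a dict_items view

dict_items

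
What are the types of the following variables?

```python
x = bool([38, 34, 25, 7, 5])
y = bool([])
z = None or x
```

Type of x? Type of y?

bool() returns bool; bool() returns bool

bool, bool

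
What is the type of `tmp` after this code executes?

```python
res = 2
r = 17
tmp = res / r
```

int / int always returns float in Python 3 (2 / 17 = 0.117647)

float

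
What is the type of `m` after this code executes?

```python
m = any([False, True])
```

any() returns bool

bool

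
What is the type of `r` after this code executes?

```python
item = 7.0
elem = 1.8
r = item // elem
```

float // float returns float (floor division preserves float type)

float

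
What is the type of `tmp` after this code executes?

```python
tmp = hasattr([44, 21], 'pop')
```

hasattr() returns bool

bool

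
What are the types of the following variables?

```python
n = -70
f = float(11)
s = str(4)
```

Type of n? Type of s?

n is int; s is str

int, str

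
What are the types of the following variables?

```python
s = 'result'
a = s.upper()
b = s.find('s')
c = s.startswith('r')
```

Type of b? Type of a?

str.find() returns int; str.upper() returns str

int, str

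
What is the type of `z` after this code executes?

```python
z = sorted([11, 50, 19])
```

sorted() always returns list

list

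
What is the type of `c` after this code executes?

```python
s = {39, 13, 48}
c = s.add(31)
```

set.add() returns None (mutates in place)

NoneType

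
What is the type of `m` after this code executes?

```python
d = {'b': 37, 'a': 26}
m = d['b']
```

Accessing dict[str, int] with key 'b' returns int value 37

int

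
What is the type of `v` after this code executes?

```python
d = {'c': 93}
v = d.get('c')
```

dict.get() returns the value (int) when key is found

int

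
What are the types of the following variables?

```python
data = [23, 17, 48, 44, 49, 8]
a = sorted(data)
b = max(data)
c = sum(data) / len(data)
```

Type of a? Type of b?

sorted() returns list; max of ints returns int

list, int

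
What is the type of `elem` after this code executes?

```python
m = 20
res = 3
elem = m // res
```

int // int returns int (20 // 3 = 6)

int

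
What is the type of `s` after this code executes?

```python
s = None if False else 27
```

Ternary: condition is False, else branch (27) taken → int

int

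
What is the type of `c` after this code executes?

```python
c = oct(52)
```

oct() returns str representation

str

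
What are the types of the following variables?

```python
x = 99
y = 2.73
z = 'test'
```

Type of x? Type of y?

x is int; y is float

int, float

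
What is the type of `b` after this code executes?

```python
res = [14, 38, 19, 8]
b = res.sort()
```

list.sort() returns None (sorts in place)

NoneType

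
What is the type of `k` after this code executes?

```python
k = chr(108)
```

chr() returns str (single character)

str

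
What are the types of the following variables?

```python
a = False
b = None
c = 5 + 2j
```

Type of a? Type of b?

a is bool; b is NoneType

bool, NoneType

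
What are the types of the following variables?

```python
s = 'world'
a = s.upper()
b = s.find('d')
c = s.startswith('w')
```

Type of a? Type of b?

str.upper() returns str; str.find() returns int

str, int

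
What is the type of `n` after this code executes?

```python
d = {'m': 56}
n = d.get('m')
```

dict.get() returns the value (int) when key is found

int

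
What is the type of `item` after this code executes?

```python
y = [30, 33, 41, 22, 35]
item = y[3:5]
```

Slicing a list always returns a list

list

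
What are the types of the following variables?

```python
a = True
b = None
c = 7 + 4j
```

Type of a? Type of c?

a is bool; c is complex

bool, complex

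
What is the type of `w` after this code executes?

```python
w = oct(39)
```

oct() returns str representation

str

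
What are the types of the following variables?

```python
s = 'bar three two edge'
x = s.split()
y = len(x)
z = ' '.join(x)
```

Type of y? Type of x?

len() returns int; str.split() returns list

int, list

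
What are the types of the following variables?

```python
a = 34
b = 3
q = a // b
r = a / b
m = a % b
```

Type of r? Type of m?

int / int returns float; int % int returns int

float, int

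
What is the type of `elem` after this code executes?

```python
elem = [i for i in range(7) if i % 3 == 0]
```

A list comprehension [...] produces a list

list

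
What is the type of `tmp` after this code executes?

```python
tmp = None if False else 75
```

Ternary: condition is False, else branch (75) taken → int

int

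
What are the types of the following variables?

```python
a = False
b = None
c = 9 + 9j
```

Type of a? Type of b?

a is bool; b is NoneType

bool, NoneType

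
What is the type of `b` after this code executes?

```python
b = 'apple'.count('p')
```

str.count() returns int

int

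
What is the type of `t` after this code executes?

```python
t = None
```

None has type NoneType

NoneType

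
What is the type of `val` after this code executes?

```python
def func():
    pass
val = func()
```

A function with no return statement returns None

NoneType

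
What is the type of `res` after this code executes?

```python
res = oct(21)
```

oct() returns str representation

str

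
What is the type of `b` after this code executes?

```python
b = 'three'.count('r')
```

str.count() returns int

int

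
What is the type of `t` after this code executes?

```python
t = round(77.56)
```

round() with no ndigits arg returns int

int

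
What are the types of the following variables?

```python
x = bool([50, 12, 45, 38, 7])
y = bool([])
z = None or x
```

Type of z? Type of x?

None or <bool> returns the bool; bool() returns bool

bool, bool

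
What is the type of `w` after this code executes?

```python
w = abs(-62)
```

abs() of int returns int

int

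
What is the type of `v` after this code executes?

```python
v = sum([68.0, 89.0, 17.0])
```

sum() of floats returns float

float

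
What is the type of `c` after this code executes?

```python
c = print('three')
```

print() returns None

NoneType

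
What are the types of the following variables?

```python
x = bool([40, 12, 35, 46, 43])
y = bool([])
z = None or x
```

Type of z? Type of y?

None or <bool> returns the bool; bool() returns bool

bool, bool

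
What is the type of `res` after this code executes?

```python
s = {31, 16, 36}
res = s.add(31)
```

set.add() returns None (mutates in place)

NoneType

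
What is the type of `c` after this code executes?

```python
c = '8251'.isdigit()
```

str.isdigit() returns bool

bool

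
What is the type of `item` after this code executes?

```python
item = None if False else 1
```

Ternary: condition is False, else branch (1) taken → int

int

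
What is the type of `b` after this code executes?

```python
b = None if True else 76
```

Ternary: condition is True, if branch (None) taken → NoneType

NoneType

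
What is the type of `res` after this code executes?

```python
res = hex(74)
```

hex() returns str representation

str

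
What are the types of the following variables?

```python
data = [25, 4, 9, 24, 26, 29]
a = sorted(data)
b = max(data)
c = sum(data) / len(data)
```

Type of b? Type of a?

max of ints returns int; sorted() returns list

int, list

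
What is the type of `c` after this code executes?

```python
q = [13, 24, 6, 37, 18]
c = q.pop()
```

list.pop() returns the popped element (int here)

int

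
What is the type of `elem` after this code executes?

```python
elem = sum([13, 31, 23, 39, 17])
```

sum() of ints returns int

int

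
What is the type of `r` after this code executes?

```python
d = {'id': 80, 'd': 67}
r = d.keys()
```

.keys() returns a dict_keys view object

dict_keys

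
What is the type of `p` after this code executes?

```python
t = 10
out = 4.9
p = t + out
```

int + float returns float (10 + 4.9 = 14.9)

float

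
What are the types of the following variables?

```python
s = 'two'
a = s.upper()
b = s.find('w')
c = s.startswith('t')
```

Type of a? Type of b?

str.upper() returns str; str.find() returns int

str, int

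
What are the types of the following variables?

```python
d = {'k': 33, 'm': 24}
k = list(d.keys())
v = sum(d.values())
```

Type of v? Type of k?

sum of int values returns int; list(...) returns list

int, list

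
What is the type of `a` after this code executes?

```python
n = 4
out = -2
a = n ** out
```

int ** negative int returns float

float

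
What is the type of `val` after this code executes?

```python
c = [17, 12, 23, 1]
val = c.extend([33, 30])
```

list.extend() returns None

NoneType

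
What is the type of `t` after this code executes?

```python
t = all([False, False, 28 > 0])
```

all() returns bool

bool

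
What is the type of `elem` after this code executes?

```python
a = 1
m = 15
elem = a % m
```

int % int returns int (1 % 15 = 1)

int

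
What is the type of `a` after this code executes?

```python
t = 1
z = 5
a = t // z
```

int // int returns int (1 // 5 = 0)

int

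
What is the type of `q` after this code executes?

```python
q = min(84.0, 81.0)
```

min() of floats returns float

float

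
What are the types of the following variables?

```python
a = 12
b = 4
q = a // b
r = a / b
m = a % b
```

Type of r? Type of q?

int / int returns float; int // int returns int

float, int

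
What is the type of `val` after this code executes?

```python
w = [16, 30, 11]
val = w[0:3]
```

Slicing a list always returns a list

list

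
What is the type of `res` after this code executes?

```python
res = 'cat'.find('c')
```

str.find() returns int (index, or -1)

int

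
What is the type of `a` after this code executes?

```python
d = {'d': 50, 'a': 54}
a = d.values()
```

.values() returns a dict_values view object

dict_values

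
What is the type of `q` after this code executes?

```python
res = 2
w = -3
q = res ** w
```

int ** negative int returns float

float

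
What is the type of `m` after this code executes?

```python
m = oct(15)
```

oct() returns str representation

str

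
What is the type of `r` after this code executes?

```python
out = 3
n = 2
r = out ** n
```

int ** positive int returns int (3 ** 2 = 9)

int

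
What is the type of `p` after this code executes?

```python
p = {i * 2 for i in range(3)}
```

A set comprehension {expr for x in iterable} produces a set

set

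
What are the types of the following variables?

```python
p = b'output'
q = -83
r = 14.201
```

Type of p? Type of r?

p is bytes; r is float

bytes, float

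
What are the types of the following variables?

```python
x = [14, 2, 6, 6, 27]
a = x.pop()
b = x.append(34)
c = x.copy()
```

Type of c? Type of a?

list.copy() returns list; list.pop() returns the element (int)

list, int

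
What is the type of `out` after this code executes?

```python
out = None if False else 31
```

Ternary: condition is False, else branch (31) taken → int

int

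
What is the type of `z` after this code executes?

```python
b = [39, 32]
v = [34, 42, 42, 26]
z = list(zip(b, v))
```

list(zip(...)) returns a list of tuples

list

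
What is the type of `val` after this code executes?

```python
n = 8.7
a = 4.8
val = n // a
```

float // float returns float (floor division preserves float type)

float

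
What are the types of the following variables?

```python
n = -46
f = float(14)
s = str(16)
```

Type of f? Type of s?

f is float; s is str

float, str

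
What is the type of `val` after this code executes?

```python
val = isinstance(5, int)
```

isinstance() returns bool

bool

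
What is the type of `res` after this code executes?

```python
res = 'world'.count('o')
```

str.count() returns int

int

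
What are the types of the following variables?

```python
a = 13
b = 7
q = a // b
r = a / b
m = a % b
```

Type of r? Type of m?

int / int returns float; int % int returns int

float, int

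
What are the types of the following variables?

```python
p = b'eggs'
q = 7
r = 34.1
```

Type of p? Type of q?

p is bytes; q is int

bytes, int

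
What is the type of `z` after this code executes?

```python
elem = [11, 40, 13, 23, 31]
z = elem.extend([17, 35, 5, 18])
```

list.extend() returns None

NoneType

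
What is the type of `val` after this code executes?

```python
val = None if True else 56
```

Ternary: condition is True, if branch (None) taken → NoneType

NoneType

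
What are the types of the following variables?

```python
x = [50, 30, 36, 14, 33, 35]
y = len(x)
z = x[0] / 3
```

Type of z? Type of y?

int / int returns float; len() returns int

float, int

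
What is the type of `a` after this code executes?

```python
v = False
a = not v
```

'not' always returns bool

bool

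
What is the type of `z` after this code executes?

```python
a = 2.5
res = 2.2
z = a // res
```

float // float returns float (floor division preserves float type)

float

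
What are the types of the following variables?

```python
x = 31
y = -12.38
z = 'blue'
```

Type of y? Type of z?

y is float; z is str

float, str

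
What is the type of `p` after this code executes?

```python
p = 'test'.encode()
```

str.encode() returns bytes

bytes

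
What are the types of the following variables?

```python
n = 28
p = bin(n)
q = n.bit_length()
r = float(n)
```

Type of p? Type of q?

bin() returns str; int.bit_length() returns int

str, int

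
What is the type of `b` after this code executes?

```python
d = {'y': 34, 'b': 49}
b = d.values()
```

.values() returns a dict_values view object

dict_values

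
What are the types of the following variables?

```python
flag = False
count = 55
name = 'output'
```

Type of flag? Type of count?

flag is bool; count is int

bool, int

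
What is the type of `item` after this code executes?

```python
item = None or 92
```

'or' with None returns the other value (92, int)

int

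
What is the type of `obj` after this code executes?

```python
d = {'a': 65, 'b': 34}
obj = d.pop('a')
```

dict.pop() returns the value (int)

int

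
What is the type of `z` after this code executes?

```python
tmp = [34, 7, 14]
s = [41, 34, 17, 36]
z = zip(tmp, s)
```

zip() returns a zip iterator object

zip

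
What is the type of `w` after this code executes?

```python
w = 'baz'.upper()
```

str.upper() returns str

str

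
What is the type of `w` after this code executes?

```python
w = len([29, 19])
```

len() always returns int

int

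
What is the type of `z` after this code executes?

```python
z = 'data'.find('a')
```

str.find() returns int (index, or -1)

int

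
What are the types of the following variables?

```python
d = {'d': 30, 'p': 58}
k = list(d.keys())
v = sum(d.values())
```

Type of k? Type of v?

list(...) returns list; sum of int values returns int

list, int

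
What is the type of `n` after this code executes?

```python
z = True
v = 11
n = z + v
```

bool + int returns int (True is 1, so 1 + 11 = 12)

int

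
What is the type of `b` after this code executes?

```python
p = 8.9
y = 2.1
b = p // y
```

float // float returns float (floor division preserves float type)

float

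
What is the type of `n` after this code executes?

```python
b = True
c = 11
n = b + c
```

bool + int returns int (True is 1, so 1 + 11 = 12)

int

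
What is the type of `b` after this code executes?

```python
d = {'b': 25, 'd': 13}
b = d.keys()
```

.keys() returns a dict_keys view object

dict_keys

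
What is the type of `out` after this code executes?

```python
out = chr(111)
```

chr() returns str (single character)

str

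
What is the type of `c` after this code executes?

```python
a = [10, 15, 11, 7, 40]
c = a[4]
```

Indexing a list of ints returns int (a[4] = 40)

int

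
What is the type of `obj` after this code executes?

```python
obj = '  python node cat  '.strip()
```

str.strip() returns str

str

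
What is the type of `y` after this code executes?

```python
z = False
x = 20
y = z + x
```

bool + int returns int (False is 0, so 0 + 20 = 20)

int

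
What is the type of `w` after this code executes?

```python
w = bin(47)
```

bin() returns str representation

str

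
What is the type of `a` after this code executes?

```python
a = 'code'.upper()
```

str.upper() returns str

str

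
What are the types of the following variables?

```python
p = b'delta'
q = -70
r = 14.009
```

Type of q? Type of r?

q is int; r is float

int, float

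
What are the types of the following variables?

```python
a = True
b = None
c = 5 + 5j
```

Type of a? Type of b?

a is bool; b is NoneType

bool, NoneType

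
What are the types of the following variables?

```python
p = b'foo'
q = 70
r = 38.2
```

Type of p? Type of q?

p is bytes; q is int

bytes, int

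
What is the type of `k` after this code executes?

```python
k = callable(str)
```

callable() returns bool

bool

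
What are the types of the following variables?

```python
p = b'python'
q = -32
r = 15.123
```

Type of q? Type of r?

q is int; r is float

int, float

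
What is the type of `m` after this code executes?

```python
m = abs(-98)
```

abs() of int returns int

int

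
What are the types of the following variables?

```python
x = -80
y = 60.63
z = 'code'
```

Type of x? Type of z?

x is int; z is str

int, str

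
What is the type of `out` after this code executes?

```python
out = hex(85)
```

hex() returns str representation

str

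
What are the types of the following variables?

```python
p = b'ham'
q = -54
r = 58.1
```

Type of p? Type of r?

p is bytes; r is float

bytes, float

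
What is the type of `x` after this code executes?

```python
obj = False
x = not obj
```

'not' always returns bool

bool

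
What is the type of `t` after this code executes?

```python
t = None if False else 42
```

Ternary: condition is False, else branch (42) taken → int

int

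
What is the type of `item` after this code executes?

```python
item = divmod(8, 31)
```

divmod() returns a tuple (quotient, remainder)

tuple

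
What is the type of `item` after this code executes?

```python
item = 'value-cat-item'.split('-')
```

str.split() returns list

list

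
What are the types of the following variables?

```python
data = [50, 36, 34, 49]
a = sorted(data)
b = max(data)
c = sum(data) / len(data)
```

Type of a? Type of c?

sorted() returns list; int / int returns float

list, float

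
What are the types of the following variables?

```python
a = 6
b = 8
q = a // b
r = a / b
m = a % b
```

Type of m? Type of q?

int % int returns int; int // int returns int

int, int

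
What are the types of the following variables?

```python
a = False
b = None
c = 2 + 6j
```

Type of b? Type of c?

b is NoneType; c is complex

NoneType, complex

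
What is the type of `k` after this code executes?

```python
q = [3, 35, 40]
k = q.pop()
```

list.pop() returns the popped element (int here)

int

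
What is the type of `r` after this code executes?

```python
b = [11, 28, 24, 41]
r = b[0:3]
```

Slicing a list always returns a list

list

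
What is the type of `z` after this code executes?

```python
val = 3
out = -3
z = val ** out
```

int ** negative int returns float

float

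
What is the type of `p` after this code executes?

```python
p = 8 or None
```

'or' returns first truthy value (8, int)

int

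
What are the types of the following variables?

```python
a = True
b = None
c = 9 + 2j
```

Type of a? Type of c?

a is bool; c is complex

bool, complex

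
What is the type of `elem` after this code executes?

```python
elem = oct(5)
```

oct() returns str representation

str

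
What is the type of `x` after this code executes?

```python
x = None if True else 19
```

Ternary: condition is True, if branch (None) taken → NoneType

NoneType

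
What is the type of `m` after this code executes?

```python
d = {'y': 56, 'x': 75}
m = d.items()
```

dict.items() returns a dict_items view

dict_items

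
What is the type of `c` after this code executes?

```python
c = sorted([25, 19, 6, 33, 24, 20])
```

sorted() always returns list

list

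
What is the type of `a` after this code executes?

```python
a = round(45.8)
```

round() with no ndigits arg returns int

int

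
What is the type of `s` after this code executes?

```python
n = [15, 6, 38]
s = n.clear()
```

list.clear() returns None

NoneType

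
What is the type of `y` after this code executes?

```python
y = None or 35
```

'or' with None returns the other value (35, int)

int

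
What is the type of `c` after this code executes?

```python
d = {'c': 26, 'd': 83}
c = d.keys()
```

.keys() returns a dict_keys view object

dict_keys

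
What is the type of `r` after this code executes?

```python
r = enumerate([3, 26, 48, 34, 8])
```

enumerate() returns an enumerate iterator object

enumerate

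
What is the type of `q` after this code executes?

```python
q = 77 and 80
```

'and' returns the last value when all truthy (80, which is int)

int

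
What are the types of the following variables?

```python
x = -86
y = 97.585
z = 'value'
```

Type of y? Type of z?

y is float; z is str

float, str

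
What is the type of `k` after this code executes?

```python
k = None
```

None has type NoneType

NoneType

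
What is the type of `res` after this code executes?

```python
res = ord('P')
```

ord() returns int (Unicode code point)

int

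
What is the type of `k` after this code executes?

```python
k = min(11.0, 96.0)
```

min() of floats returns float

float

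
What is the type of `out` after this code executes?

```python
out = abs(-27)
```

abs() of int returns int

int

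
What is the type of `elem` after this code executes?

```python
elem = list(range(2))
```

list(range(...)) returns list

list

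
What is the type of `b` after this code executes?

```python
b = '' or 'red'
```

'or' returns first truthy value ('red', which is str)

str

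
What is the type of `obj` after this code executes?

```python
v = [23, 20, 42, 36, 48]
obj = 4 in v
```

'in' operator returns bool

bool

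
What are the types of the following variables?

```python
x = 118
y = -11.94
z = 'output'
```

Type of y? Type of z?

y is float; z is str

float, str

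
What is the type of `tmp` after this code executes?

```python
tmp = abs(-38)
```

abs() of int returns int

int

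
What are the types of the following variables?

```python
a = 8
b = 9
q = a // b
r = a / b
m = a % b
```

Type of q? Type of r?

int // int returns int; int / int returns float

int, float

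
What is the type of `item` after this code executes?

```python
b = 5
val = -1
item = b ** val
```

int ** negative int returns float

float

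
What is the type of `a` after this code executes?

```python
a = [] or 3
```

'or' returns first truthy value (3, which is int)

int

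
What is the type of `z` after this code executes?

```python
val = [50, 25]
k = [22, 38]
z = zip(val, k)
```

zip() returns a zip iterator object

zip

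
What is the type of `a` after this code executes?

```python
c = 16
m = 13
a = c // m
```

int // int returns int (16 // 13 = 1)

int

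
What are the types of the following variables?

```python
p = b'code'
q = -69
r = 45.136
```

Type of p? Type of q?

p is bytes; q is int

bytes, int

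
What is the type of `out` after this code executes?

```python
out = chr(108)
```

chr() returns str (single character)

str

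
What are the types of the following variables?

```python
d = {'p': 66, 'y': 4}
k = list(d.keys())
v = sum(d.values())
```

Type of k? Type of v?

list(...) returns list; sum of int values returns int

list, int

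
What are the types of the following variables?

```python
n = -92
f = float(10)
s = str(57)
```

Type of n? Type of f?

n is int; f is float

int, float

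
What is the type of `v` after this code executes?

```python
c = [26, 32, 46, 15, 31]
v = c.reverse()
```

list.reverse() returns None

NoneType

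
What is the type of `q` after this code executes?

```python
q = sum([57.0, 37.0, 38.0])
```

sum() of floats returns float

float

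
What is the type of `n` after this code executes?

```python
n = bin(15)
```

bin() returns str representation

str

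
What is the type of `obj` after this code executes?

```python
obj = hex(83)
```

hex() returns str representation

str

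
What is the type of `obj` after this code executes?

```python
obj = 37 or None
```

'or' returns first truthy value (37, int)

int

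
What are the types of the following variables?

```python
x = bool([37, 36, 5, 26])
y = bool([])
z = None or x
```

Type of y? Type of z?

bool() returns bool; None or <bool> returns the bool

bool, bool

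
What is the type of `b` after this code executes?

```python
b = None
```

None has type NoneType

NoneType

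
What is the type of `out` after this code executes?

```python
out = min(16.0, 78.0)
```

min() of floats returns float

float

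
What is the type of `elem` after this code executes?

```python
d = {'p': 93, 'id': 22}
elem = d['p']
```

Accessing dict[str, int] with key 'p' returns int value 93

int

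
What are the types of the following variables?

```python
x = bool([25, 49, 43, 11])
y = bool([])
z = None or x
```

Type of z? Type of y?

None or <bool> returns the bool; bool() returns bool

bool, bool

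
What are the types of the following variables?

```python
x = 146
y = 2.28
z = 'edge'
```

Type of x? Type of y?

x is int; y is float

int, float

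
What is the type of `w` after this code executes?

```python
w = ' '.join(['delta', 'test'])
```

str.join() returns str

str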